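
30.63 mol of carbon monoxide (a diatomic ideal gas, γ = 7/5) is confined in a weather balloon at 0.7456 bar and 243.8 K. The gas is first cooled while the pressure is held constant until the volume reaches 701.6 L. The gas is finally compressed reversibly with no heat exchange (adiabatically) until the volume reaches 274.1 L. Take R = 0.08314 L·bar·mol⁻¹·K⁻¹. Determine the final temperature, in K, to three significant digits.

From PV = nRT: V₁ = nRT₁/P₁ = 832.7 L.
Isobaric, so V/T is constant: P₂ = P₁; T₂ = T₁·(V₂/V₁) = 205.4 K.
Adiabatic (γ = 7/5), T V^(γ−1) and P V^γ constant: T₃ = T₂·(V₂/V₃)^(γ−1) = 299.2 K; P₃ = P₂·(V₂/V₃)^γ = 2.779 bar.

T₃ ≈ 299 K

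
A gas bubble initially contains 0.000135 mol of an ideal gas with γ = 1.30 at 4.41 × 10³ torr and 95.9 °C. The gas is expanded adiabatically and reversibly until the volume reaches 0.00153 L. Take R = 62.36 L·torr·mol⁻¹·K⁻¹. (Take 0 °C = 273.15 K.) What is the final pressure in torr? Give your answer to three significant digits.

P₂ ≈ 1.61e+03 torr

Convert: T₁ = 369.0 K.
From PV = nRT: V₁ = nRT₁/P₁ = 0.0007045 L.
Reversible adiabatic, γ = 1.30: T₂ = T₁·(V₁/V₂)^(γ−1) = 292.4 K; P₂ = P₁·(V₁/V₂)^γ = 1609 torr.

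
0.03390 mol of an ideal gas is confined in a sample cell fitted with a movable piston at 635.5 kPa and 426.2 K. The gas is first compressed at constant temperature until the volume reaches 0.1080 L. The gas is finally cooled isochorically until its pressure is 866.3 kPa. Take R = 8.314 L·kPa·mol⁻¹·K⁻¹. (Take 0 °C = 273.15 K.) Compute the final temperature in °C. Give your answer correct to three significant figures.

From PV = nRT: V₁ = nRT₁/P₁ = 0.1890 L.
T constant ⇒ Boyle's law P V = const: T₂ = T₁; P₂ = P₁·(V₁/V₂) = 1112 kPa.
V constant ⇒ P ∝ T: V₃ = V₂; T₃ = T₂·(P₃/P₂) = 332.0 K.

T₃ ≈ 58.8 °C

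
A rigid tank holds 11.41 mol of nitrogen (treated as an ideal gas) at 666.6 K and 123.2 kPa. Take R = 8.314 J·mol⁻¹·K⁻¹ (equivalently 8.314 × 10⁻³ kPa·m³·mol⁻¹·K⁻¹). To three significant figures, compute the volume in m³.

PV = nRT ⇒ V = nRT/P = (11.41 × 8.314 × 10⁻³ × 666.6) / 123.2

V ≈ 0.513 m³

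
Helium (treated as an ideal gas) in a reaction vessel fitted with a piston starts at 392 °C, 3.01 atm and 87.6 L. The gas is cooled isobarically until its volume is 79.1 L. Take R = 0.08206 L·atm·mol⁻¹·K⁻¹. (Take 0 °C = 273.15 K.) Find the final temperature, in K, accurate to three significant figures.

Convert: T₁ = 665.1 K.
P constant ⇒ V ∝ T: P₂ = P₁; T₂ = T₁·(V₂/V₁) = 600.6 K.

T₂ ≈ 601 K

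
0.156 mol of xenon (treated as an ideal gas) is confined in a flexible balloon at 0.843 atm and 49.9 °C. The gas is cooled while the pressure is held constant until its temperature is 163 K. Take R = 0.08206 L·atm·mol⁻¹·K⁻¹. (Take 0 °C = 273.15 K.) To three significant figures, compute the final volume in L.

V₂ ≈ 2.48 L

Convert: T₁ = 323.0 K.
From PV = nRT: V₁ = nRT₁/P₁ = 4.906 L.
P constant ⇒ V ∝ T: P₂ = P₁; V₂ = V₁·(T₂/T₁) = 2.475 L.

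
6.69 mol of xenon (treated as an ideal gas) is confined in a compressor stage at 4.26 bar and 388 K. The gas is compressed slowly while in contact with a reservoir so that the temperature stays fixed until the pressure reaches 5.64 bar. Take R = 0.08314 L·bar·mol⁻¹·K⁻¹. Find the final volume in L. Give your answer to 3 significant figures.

V₂ ≈ 38.3 L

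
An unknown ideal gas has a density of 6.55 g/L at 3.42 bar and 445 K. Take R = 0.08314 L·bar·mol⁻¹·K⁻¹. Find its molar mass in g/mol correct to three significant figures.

ρ = PM/(RT) ⇒ M = ρRT/P = (6.55 × 0.08314 × 445.0) / 3.42

M ≈ 70.9 g/mol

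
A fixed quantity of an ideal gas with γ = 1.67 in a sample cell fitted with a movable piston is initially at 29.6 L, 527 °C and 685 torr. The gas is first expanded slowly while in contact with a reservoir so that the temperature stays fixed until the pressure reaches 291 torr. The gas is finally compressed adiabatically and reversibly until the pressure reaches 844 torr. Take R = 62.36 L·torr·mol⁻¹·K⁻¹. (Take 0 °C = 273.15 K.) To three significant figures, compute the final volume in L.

Convert: T₁ = 800.1 K.
T constant ⇒ Boyle's law P V = const: T₂ = T₁; V₂ = V₁·(P₁/P₂) = 69.68 L.
Adiabatic (γ = 1.67), T V^(γ−1) and P V^γ constant: T₃ = T₂·(P₃/P₂)^((γ−1)/γ) = 1227 K; V₃ = V₂·(P₂/P₃)^(1/γ) = 36.83 L.

V₃ ≈ 36.8 L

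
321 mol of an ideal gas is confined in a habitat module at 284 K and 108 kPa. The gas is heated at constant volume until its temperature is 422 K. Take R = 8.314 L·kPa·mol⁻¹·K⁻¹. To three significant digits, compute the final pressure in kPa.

From PV = nRT: V₁ = nRT₁/P₁ = 7018 L.
V constant ⇒ P ∝ T: V₂ = V₁; P₂ = P₁·(T₂/T₁) = 160.5 kPa.

P₂ ≈ 160 kPa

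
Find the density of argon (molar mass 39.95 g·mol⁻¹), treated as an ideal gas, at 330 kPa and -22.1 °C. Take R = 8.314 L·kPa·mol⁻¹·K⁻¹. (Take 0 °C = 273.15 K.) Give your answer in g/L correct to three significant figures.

ρ = PM/(RT) = (330 × 39.95) / (8.314 × 251.0)

ρ ≈ 6.32 g/L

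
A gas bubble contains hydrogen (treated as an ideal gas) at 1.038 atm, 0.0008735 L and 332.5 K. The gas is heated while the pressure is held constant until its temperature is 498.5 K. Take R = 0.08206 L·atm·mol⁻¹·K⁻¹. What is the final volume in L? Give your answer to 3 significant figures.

Isobaric, so V/T is constant: P₂ = P₁; V₂ = V₁·(T₂/T₁) = 0.001310 L.

V₂ ≈ 0.00131 L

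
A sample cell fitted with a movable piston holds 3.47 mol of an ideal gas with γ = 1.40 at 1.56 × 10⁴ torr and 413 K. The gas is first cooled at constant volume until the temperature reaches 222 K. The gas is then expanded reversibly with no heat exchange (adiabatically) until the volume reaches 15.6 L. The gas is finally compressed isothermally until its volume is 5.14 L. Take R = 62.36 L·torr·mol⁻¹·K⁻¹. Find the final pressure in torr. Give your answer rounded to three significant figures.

P₄ ≈ 6.26e+03 torr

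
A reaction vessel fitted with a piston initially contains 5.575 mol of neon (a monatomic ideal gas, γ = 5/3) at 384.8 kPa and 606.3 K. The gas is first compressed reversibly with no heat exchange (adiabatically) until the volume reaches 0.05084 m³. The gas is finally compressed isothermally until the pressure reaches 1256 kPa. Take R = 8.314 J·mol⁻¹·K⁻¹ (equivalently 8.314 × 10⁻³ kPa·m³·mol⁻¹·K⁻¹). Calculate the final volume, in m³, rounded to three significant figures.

From PV = nRT: V₁ = nRT₁/P₁ = 0.07303 m³.
Reversible adiabatic, γ = 5/3: T₂ = T₁·(V₁/V₂)^(γ−1) = 771.9 K; P₂ = P₁·(V₁/V₂)^γ = 703.7 kPa.
Isothermal, so P V is constant: T₃ = T₂; V₃ = V₂·(P₂/P₃) = 0.02849 m³.

V₃ ≈ 0.0285 m³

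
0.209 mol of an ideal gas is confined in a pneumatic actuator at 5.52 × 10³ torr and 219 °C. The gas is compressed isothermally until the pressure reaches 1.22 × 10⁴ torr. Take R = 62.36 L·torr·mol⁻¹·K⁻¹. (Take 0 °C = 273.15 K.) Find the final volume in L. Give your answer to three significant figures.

Convert: T₁ = 492.1 K.
From PV = nRT: V₁ = nRT₁/P₁ = 1.162 L.
Isothermal, so P V is constant: T₂ = T₁; V₂ = V₁·(P₁/P₂) = 0.5258 L.

V₂ ≈ 0.526 L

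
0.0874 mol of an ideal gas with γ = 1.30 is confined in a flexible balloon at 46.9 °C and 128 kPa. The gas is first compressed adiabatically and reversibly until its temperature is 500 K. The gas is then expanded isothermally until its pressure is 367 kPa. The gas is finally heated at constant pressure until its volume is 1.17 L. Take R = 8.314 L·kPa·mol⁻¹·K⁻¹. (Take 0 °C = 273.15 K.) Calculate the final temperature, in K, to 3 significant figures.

T₄ ≈ 591 K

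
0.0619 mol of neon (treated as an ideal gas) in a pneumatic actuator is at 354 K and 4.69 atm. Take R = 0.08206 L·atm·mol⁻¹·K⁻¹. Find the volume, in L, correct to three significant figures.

PV = nRT ⇒ V = nRT/P = (0.0619 × 0.08206 × 354) / 4.69

V ≈ 0.383 L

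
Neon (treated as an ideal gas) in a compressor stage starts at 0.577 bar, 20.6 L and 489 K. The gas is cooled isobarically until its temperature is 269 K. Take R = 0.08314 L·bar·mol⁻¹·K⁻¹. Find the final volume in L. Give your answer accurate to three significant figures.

V₂ ≈ 11.3 L

P constant ⇒ V ∝ T: P₂ = P₁; V₂ = V₁·(T₂/T₁) = 11.33 L.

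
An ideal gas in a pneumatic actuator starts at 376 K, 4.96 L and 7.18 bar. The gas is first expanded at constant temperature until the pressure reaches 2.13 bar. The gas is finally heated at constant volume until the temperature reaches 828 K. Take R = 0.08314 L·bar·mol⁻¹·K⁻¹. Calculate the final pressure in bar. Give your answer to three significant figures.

P₃ ≈ 4.69 bar

T constant ⇒ Boyle's law P V = const: T₂ = T₁; V₂ = V₁·(P₁/P₂) = 16.72 L.
V constant ⇒ P ∝ T: V₃ = V₂; P₃ = P₂·(T₃/T₂) = 4.691 bar.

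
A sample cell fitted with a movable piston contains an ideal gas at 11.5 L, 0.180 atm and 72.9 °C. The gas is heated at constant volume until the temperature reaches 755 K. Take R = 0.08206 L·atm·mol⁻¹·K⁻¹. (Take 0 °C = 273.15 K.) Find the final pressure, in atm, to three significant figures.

Convert: T₁ = 346.0 K.
V constant ⇒ P ∝ T: V₂ = V₁; P₂ = P₁·(T₂/T₁) = 0.3927 atm.

P₂ ≈ 0.393 atm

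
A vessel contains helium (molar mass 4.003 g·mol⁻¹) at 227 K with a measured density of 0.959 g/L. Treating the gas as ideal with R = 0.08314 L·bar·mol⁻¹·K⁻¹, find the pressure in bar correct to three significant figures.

P ≈ 4.52 bar

ρ = PM/(RT) ⇒ P = ρRT/M = (0.959 × 0.08314 × 227.0) / 4.003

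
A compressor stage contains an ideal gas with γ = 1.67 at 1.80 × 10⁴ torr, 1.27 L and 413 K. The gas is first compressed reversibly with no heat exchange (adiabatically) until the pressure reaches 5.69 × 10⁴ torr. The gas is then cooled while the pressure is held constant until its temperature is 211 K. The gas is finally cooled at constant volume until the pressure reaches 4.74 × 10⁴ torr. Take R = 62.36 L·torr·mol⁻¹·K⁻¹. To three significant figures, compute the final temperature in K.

Adiabatic (γ = 1.67), T V^(γ−1) and P V^γ constant: T₂ = T₁·(P₂/P₁)^((γ−1)/γ) = 655.4 K; V₂ = V₁·(P₁/P₂)^(1/γ) = 0.6375 L.
Isobaric, so V/T is constant: P₃ = P₂; V₃ = V₂·(T₃/T₂) = 0.2053 L.
Isochoric, so P/T is constant: V₄ = V₃; T₄ = T₃·(P₄/P₃) = 175.8 K.

T₄ ≈ 176 K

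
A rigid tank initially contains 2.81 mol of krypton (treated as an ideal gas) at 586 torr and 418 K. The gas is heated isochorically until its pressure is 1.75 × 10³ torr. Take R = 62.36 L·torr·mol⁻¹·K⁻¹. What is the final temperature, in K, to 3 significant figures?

From PV = nRT: V₁ = nRT₁/P₁ = 125.0 L.
V constant ⇒ P ∝ T: V₂ = V₁; T₂ = T₁·(P₂/P₁) = 1248 K.

T₂ ≈ 1.25e+03 K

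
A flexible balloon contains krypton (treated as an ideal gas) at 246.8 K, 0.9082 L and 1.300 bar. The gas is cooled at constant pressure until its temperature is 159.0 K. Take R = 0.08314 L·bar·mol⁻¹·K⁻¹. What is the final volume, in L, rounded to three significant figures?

V₂ ≈ 0.585 L

Isobaric, so V/T is constant: P₂ = P₁; V₂ = V₁·(T₂/T₁) = 0.5851 L.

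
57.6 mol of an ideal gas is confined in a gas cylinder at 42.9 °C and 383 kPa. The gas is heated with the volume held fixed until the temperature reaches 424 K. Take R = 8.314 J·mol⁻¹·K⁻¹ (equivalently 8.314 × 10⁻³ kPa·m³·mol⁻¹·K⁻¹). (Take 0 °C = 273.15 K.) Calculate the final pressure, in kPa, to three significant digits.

P₂ ≈ 514 kPa

Convert: T₁ = 316.0 K.
From PV = nRT: V₁ = nRT₁/P₁ = 0.3952 m³.
Isochoric, so P/T is constant: V₂ = V₁; P₂ = P₁·(T₂/T₁) = 513.8 kPa.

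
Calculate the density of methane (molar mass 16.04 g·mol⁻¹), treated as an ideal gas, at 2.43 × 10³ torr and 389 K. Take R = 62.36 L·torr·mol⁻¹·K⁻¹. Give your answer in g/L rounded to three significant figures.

ρ ≈ 1.61 g/L

ρ = PM/(RT) = (2.43e+03 × 16.04) / (62.36 × 389.0)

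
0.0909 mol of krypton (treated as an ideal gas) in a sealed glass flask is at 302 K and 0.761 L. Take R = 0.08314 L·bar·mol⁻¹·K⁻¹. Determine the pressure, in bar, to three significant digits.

P ≈ 3.00 bar

PV = nRT ⇒ P = nRT/V = (0.0909 × 0.08314 × 302) / 0.761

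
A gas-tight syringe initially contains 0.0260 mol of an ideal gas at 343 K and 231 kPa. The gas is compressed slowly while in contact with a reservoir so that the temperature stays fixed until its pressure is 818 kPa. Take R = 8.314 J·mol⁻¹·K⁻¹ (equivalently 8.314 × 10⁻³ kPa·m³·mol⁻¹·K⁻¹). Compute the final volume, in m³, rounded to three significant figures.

From PV = nRT: V₁ = nRT₁/P₁ = 0.0003210 m³.
T constant ⇒ Boyle's law P V = const: T₂ = T₁; V₂ = V₁·(P₁/P₂) = 9.064e-05 m³.

V₂ ≈ 9.06e-05 m³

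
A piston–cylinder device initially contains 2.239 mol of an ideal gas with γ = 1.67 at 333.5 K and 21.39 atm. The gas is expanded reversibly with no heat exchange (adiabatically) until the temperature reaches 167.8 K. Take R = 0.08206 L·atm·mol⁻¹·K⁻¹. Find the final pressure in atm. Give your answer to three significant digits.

P₂ ≈ 3.86 atm

From PV = nRT: V₁ = nRT₁/P₁ = 2.865 L.
Adiabatic (γ = 1.67), T V^(γ−1) and P V^γ constant: P₂ = P₁·(T₂/T₁)^(γ/(γ−1)) = 3.861 atm; V₂ = V₁·(T₁/T₂)^(1/(γ−1)) = 7.985 L.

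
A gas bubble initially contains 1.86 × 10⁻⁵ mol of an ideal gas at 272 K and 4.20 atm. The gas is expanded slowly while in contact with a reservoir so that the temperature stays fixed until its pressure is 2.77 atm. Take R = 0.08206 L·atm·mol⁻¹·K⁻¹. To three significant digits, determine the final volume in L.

V₂ ≈ 0.000150 L

From PV = nRT: V₁ = nRT₁/P₁ = 9.885e-05 L.
Isothermal, so P V is constant: T₂ = T₁; V₂ = V₁·(P₁/P₂) = 0.0001499 L.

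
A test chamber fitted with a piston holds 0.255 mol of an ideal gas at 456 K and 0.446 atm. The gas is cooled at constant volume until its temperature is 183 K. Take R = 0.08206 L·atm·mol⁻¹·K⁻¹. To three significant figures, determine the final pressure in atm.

From PV = nRT: V₁ = nRT₁/P₁ = 21.39 L.
Isochoric, so P/T is constant: V₂ = V₁; P₂ = P₁·(T₂/T₁) = 0.1790 atm.

P₂ ≈ 0.179 atm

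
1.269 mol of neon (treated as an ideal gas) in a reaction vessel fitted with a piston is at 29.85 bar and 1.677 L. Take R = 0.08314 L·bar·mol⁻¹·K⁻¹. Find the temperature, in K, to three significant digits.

T ≈ 474 K

PV = nRT ⇒ T = PV/(nR) = (29.85 × 1.677) / (1.269 × 0.08314)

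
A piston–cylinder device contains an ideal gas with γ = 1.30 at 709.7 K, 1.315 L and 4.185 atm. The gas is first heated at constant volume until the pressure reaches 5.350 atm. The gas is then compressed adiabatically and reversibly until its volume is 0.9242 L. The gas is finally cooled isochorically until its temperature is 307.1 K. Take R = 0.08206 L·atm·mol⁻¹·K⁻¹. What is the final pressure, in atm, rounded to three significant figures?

P₄ ≈ 2.58 atm

V constant ⇒ P ∝ T: V₂ = V₁; T₂ = T₁·(P₂/P₁) = 907.3 K.
Adiabatic (γ = 1.30), T V^(γ−1) and P V^γ constant: T₃ = T₂·(V₂/V₃)^(γ−1) = 1009 K; P₃ = P₂·(V₂/V₃)^γ = 8.462 atm.
Isochoric, so P/T is constant: V₄ = V₃; P₄ = P₃·(T₄/T₃) = 2.577 atm.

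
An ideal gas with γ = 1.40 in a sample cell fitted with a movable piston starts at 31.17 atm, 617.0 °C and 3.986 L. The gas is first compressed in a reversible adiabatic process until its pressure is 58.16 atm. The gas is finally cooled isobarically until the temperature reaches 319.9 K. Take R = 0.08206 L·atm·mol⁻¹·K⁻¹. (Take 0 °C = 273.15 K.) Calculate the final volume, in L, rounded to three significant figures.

Convert: T₁ = 890.1 K.
Adiabatic (γ = 1.40), T V^(γ−1) and P V^γ constant: T₂ = T₁·(P₂/P₁)^((γ−1)/γ) = 1064 K; V₂ = V₁·(P₁/P₂)^(1/γ) = 2.553 L.
P constant ⇒ V ∝ T: P₃ = P₂; V₃ = V₂·(T₃/T₂) = 0.7677 L.

V₃ ≈ 0.768 L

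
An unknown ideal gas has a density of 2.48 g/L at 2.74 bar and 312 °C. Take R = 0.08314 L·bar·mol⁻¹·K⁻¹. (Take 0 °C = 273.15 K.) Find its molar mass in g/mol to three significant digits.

ρ = PM/(RT) ⇒ M = ρRT/P = (2.48 × 0.08314 × 585.1) / 2.74

M ≈ 44.0 g/mol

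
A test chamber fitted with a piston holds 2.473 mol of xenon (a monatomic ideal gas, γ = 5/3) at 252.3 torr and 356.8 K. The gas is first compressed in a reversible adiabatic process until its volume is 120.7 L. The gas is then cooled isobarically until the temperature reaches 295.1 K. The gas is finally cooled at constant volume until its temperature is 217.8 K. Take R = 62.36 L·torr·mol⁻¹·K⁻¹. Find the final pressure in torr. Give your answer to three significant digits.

P₄ ≈ 499 torr

From PV = nRT: V₁ = nRT₁/P₁ = 218.1 L.
Adiabatic (γ = 5/3), T V^(γ−1) and P V^γ constant: T₂ = T₁·(V₁/V₂)^(γ−1) = 529.3 K; P₂ = P₁·(V₁/V₂)^γ = 676.3 torr.
P constant ⇒ V ∝ T: P₃ = P₂; V₃ = V₂·(T₃/T₂) = 67.29 L.
Isochoric, so P/T is constant: V₄ = V₃; P₄ = P₃·(T₄/T₃) = 499.1 torr.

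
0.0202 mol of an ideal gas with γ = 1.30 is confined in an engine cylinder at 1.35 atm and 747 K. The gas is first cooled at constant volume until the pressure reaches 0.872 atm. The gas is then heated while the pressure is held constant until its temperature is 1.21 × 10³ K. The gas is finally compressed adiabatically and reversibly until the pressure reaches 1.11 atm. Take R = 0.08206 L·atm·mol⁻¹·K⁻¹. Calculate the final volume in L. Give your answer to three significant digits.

From PV = nRT: V₁ = nRT₁/P₁ = 0.9172 L.
Isochoric, so P/T is constant: V₂ = V₁; T₂ = T₁·(P₂/P₁) = 482.5 K.
P constant ⇒ V ∝ T: P₃ = P₂; V₃ = V₂·(T₃/T₂) = 2.300 L.
Reversible adiabatic, γ = 1.30: T₄ = T₃·(P₄/P₃)^((γ−1)/γ) = 1279 K; V₄ = V₃·(P₃/P₄)^(1/γ) = 1.910 L.

V₄ ≈ 1.91 L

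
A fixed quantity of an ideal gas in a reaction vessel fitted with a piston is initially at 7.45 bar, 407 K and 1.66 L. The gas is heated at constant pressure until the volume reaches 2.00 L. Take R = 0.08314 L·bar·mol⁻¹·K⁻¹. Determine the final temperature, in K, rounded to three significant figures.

T₂ ≈ 490 K

Isobaric, so V/T is constant: P₂ = P₁; T₂ = T₁·(V₂/V₁) = 490.4 K.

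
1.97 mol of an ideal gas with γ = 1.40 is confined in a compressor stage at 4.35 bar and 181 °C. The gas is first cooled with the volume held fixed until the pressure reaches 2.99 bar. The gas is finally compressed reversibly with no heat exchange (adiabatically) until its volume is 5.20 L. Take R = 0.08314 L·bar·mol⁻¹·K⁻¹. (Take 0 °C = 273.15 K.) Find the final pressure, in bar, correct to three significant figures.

Convert: T₁ = 454.1 K.
From PV = nRT: V₁ = nRT₁/P₁ = 17.10 L.
Isochoric, so P/T is constant: V₂ = V₁; T₂ = T₁·(P₂/P₁) = 312.2 K.
Reversible adiabatic, γ = 1.40: T₃ = T₂·(V₂/V₃)^(γ−1) = 502.5 K; P₃ = P₂·(V₂/V₃)^γ = 15.83 bar.

P₃ ≈ 15.8 bar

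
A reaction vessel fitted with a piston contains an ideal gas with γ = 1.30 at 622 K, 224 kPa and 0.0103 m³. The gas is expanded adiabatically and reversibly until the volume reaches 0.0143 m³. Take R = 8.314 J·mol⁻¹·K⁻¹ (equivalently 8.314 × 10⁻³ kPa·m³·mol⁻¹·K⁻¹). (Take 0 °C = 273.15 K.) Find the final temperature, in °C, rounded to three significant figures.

T₂ ≈ 291 °C

Reversible adiabatic, γ = 1.30: T₂ = T₁·(V₁/V₂)^(γ−1) = 563.7 K; P₂ = P₁·(V₁/V₂)^γ = 146.2 kPa.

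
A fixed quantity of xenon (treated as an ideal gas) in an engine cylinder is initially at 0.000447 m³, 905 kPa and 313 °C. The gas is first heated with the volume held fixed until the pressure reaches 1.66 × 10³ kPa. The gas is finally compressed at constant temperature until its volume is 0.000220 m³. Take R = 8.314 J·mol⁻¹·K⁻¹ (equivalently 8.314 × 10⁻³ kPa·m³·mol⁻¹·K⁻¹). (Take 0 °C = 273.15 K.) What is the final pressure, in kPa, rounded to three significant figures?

Convert: T₁ = 586.1 K.
Isochoric, so P/T is constant: V₂ = V₁; T₂ = T₁·(P₂/P₁) = 1075 K.
Isothermal, so P V is constant: T₃ = T₂; P₃ = P₂·(V₂/V₃) = 3373 kPa.

P₃ ≈ 3.37e+03 kPa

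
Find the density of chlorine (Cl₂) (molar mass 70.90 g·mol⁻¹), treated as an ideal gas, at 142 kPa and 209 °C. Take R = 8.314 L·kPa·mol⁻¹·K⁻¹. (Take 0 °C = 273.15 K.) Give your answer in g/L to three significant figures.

ρ ≈ 2.51 g/L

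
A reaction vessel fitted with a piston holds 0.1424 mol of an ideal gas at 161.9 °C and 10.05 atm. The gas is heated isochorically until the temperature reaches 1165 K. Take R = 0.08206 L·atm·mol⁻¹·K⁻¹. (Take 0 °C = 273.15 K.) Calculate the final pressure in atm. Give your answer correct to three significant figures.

P₂ ≈ 26.9 atm

Convert: T₁ = 435.0 K.
From PV = nRT: V₁ = nRT₁/P₁ = 0.5058 L.
V constant ⇒ P ∝ T: V₂ = V₁; P₂ = P₁·(T₂/T₁) = 26.91 atm.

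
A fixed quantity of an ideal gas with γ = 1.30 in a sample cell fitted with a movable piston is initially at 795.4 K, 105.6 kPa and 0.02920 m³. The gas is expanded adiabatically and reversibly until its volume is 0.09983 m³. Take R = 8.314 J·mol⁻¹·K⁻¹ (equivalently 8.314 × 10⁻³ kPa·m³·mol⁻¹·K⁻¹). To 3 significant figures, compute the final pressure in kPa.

P₂ ≈ 21.4 kPa

Adiabatic (γ = 1.30), T V^(γ−1) and P V^γ constant: T₂ = T₁·(V₁/V₂)^(γ−1) = 550.1 K; P₂ = P₁·(V₁/V₂)^γ = 21.36 kPa.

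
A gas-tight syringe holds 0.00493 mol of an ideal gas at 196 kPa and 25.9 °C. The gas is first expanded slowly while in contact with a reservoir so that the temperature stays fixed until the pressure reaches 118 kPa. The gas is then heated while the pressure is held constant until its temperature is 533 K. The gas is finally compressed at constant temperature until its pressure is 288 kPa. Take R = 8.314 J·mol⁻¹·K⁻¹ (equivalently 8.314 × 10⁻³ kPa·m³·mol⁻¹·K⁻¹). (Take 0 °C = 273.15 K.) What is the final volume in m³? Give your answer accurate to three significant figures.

Convert: T₁ = 299.0 K.
From PV = nRT: V₁ = nRT₁/P₁ = 6.254e-05 m³.
T constant ⇒ Boyle's law P V = const: T₂ = T₁; V₂ = V₁·(P₁/P₂) = 0.0001039 m³.
Isobaric, so V/T is constant: P₃ = P₂; V₃ = V₂·(T₃/T₂) = 0.0001851 m³.
T constant ⇒ Boyle's law P V = const: T₄ = T₃; V₄ = V₃·(P₃/P₄) = 7.586e-05 m³.

V₄ ≈ 7.59e-05 m³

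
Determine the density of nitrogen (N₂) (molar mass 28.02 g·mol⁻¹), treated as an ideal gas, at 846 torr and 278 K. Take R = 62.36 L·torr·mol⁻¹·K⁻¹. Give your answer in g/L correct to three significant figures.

ρ = PM/(RT) = (846 × 28.02) / (62.36 × 278.0)

ρ ≈ 1.37 g/L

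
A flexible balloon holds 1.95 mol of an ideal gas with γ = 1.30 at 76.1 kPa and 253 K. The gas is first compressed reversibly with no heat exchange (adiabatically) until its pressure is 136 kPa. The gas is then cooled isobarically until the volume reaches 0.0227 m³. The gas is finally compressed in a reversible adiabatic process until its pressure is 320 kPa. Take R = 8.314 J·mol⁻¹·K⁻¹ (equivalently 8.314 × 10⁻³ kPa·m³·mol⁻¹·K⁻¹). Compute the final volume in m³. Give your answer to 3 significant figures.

V₄ ≈ 0.0118 m³

From PV = nRT: V₁ = nRT₁/P₁ = 0.05390 m³.
Reversible adiabatic, γ = 1.30: T₂ = T₁·(P₂/P₁)^((γ−1)/γ) = 289.3 K; V₂ = V₁·(P₁/P₂)^(1/γ) = 0.03448 m³.
P constant ⇒ V ∝ T: P₃ = P₂; T₃ = T₂·(V₃/V₂) = 190.4 K.
Adiabatic (γ = 1.30), T V^(γ−1) and P V^γ constant: T₄ = T₃·(P₄/P₃)^((γ−1)/γ) = 232.0 K; V₄ = V₃·(P₃/P₄)^(1/γ) = 0.01175 m³.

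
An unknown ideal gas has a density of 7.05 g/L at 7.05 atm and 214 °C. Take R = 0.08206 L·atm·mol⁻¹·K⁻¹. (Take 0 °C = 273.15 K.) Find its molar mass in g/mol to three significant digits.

M ≈ 40.0 g/mol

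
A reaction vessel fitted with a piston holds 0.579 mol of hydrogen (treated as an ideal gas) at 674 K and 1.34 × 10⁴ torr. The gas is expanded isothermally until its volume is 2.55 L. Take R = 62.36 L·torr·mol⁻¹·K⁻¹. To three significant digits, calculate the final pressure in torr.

From PV = nRT: V₁ = nRT₁/P₁ = 1.816 L.
T constant ⇒ Boyle's law P V = const: T₂ = T₁; P₂ = P₁·(V₁/V₂) = 9543 torr.

P₂ ≈ 9.54e+03 torr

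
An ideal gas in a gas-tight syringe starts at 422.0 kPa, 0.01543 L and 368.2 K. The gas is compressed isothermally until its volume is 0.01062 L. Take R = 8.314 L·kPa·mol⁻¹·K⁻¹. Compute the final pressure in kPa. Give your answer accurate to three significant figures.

P₂ ≈ 613 kPa

T constant ⇒ Boyle's law P V = const: T₂ = T₁; P₂ = P₁·(V₁/V₂) = 613.1 kPa.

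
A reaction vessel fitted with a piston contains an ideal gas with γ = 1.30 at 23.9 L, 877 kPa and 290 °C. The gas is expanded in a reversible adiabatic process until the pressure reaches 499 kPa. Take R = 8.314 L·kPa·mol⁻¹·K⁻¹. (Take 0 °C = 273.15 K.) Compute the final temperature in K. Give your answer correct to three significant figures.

Convert: T₁ = 563.1 K.
Adiabatic (γ = 1.30), T V^(γ−1) and P V^γ constant: T₂ = T₁·(P₂/P₁)^((γ−1)/γ) = 494.4 K; V₂ = V₁·(P₁/P₂)^(1/γ) = 36.88 L.

T₂ ≈ 494 K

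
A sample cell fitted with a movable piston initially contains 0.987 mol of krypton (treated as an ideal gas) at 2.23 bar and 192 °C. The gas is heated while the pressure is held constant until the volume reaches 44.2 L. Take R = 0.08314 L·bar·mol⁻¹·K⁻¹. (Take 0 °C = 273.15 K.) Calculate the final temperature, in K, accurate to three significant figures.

Convert: T₁ = 465.1 K.
From PV = nRT: V₁ = nRT₁/P₁ = 17.12 L.
Isobaric, so V/T is constant: P₂ = P₁; T₂ = T₁·(V₂/V₁) = 1201 K.

T₂ ≈ 1.20e+03 K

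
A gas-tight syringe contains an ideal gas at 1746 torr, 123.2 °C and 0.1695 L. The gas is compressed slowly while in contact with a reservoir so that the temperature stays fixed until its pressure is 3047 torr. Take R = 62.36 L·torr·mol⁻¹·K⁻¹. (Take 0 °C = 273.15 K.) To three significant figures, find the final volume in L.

Convert: T₁ = 396.3 K.
T constant ⇒ Boyle's law P V = const: T₂ = T₁; V₂ = V₁·(P₁/P₂) = 0.09713 L.

V₂ ≈ 0.0971 L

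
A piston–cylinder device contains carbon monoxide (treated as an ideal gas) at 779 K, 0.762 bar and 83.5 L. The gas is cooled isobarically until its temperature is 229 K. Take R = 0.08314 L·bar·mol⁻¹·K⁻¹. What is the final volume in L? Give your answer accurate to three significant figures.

V₂ ≈ 24.5 L

P constant ⇒ V ∝ T: P₂ = P₁; V₂ = V₁·(T₂/T₁) = 24.55 L.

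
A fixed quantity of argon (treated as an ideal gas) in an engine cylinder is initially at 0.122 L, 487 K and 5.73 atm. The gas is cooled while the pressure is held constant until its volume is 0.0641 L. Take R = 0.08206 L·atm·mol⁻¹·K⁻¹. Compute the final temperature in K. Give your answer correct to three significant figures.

T₂ ≈ 256 K

P constant ⇒ V ∝ T: P₂ = P₁; T₂ = T₁·(V₂/V₁) = 255.9 K.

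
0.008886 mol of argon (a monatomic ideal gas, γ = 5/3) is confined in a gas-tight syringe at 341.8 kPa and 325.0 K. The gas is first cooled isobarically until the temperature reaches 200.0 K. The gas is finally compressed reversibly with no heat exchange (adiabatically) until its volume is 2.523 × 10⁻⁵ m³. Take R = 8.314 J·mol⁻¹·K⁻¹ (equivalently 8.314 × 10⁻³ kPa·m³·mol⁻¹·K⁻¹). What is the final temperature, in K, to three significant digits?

T₃ ≈ 286 K

From PV = nRT: V₁ = nRT₁/P₁ = 7.025e-05 m³.
P constant ⇒ V ∝ T: P₂ = P₁; V₂ = V₁·(T₂/T₁) = 4.323e-05 m³.
Adiabatic (γ = 5/3), T V^(γ−1) and P V^γ constant: T₃ = T₂·(V₂/V₃)^(γ−1) = 286.4 K; P₃ = P₂·(V₂/V₃)^γ = 838.6 kPa.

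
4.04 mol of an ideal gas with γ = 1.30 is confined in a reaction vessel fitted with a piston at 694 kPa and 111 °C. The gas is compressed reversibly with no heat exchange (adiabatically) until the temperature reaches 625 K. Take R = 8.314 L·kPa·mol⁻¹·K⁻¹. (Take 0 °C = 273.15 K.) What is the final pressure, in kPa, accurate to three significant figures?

P₂ ≈ 5.72e+03 kPa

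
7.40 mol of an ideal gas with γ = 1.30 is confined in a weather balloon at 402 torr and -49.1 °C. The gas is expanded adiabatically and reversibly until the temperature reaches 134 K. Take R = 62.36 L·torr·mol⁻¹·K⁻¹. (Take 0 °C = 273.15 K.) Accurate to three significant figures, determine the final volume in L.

V₂ ≈ 1.43e+03 L

Convert: T₁ = 224.0 K.
From PV = nRT: V₁ = nRT₁/P₁ = 257.2 L.
Reversible adiabatic, γ = 1.30: P₂ = P₁·(T₂/T₁)^(γ/(γ−1)) = 43.34 torr; V₂ = V₁·(T₁/T₂)^(1/(γ−1)) = 1427 L.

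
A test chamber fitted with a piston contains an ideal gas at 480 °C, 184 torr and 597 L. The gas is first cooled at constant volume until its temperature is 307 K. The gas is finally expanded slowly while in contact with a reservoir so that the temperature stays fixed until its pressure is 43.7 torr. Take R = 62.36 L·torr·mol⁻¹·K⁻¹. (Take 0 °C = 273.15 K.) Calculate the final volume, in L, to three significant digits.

Convert: T₁ = 753.1 K.
Isochoric, so P/T is constant: V₂ = V₁; P₂ = P₁·(T₂/T₁) = 75.00 torr.
T constant ⇒ Boyle's law P V = const: T₃ = T₂; V₃ = V₂·(P₂/P₃) = 1025 L.

V₃ ≈ 1.02e+03 L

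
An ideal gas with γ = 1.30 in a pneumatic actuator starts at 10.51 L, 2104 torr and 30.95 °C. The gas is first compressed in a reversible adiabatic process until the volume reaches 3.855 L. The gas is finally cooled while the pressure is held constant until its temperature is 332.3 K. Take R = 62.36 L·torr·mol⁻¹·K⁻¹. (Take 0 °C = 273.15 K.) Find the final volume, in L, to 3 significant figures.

Convert: T₁ = 304.1 K.
Reversible adiabatic, γ = 1.30: T₂ = T₁·(V₁/V₂)^(γ−1) = 410.9 K; P₂ = P₁·(V₁/V₂)^γ = 7750 torr.
P constant ⇒ V ∝ T: P₃ = P₂; V₃ = V₂·(T₃/T₂) = 3.118 L.

V₃ ≈ 3.12 L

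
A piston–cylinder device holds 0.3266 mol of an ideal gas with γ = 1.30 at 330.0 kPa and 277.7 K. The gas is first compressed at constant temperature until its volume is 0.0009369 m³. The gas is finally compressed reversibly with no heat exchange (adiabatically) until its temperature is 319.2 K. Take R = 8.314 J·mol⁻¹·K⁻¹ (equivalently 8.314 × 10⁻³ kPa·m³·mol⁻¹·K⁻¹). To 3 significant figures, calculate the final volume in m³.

V₃ ≈ 0.000589 m³

From PV = nRT: V₁ = nRT₁/P₁ = 0.002285 m³.
T constant ⇒ Boyle's law P V = const: T₂ = T₁; P₂ = P₁·(V₁/V₂) = 804.8 kPa.
Reversible adiabatic, γ = 1.30: P₃ = P₂·(T₃/T₂)^(γ/(γ−1)) = 1472 kPa; V₃ = V₂·(T₂/T₃)^(1/(γ−1)) = 0.0005889 m³.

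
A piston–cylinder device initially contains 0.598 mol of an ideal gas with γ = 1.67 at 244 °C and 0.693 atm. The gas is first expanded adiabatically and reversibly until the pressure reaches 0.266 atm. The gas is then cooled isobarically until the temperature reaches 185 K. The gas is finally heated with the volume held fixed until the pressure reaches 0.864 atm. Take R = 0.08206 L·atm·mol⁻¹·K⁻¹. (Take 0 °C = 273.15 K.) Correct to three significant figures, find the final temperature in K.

T₄ ≈ 601 K

Convert: T₁ = 517.1 K.
From PV = nRT: V₁ = nRT₁/P₁ = 36.62 L.
Adiabatic (γ = 1.67), T V^(γ−1) and P V^γ constant: T₂ = T₁·(P₂/P₁)^((γ−1)/γ) = 352.2 K; V₂ = V₁·(P₁/P₂)^(1/γ) = 64.97 L.
P constant ⇒ V ∝ T: P₃ = P₂; V₃ = V₂·(T₃/T₂) = 34.13 L.
Isochoric, so P/T is constant: V₄ = V₃; T₄ = T₃·(P₄/P₃) = 600.9 K.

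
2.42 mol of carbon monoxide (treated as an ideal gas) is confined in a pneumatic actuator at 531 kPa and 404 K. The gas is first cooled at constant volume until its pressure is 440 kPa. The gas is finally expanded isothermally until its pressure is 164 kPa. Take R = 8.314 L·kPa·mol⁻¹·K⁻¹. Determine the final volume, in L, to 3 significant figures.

V₃ ≈ 41.1 L

From PV = nRT: V₁ = nRT₁/P₁ = 15.31 L.
V constant ⇒ P ∝ T: V₂ = V₁; T₂ = T₁·(P₂/P₁) = 334.8 K.
Isothermal, so P V is constant: T₃ = T₂; V₃ = V₂·(P₂/P₃) = 41.07 L.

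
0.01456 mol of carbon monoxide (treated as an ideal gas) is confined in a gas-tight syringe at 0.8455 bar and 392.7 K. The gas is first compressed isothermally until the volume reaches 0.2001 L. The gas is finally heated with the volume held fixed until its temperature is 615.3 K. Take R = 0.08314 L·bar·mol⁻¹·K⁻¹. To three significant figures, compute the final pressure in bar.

From PV = nRT: V₁ = nRT₁/P₁ = 0.5622 L.
T constant ⇒ Boyle's law P V = const: T₂ = T₁; P₂ = P₁·(V₁/V₂) = 2.376 bar.
Isochoric, so P/T is constant: V₃ = V₂; P₃ = P₂·(T₃/T₂) = 3.722 bar.

P₃ ≈ 3.72 bar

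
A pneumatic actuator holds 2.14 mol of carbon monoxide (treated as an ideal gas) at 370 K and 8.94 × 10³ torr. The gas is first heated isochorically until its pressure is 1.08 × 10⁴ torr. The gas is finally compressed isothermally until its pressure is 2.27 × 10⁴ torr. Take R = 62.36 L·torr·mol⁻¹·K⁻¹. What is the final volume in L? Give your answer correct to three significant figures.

V₃ ≈ 2.63 L

From PV = nRT: V₁ = nRT₁/P₁ = 5.523 L.
Isochoric, so P/T is constant: V₂ = V₁; T₂ = T₁·(P₂/P₁) = 447.0 K.
T constant ⇒ Boyle's law P V = const: T₃ = T₂; V₃ = V₂·(P₂/P₃) = 2.628 L.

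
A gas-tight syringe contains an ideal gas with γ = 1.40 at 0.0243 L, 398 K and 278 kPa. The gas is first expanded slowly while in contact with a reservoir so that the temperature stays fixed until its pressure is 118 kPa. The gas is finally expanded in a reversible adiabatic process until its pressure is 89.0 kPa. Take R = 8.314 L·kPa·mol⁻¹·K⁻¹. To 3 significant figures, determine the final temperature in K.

T₃ ≈ 367 K

Isothermal, so P V is constant: T₂ = T₁; V₂ = V₁·(P₁/P₂) = 0.05725 L.
Adiabatic (γ = 1.40), T V^(γ−1) and P V^γ constant: T₃ = T₂·(P₃/P₂)^((γ−1)/γ) = 367.2 K; V₃ = V₂·(P₂/P₃)^(1/γ) = 0.07003 L.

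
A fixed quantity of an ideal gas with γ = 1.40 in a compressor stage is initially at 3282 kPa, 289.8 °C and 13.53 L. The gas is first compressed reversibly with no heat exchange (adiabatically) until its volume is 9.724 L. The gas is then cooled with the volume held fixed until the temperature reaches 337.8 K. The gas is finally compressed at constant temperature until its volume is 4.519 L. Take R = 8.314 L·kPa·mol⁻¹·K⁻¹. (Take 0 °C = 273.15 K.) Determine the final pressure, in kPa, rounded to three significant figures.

P₄ ≈ 5.90e+03 kPa

Convert: T₁ = 563.0 K.
Adiabatic (γ = 1.40), T V^(γ−1) and P V^γ constant: T₂ = T₁·(V₁/V₂)^(γ−1) = 642.5 K; P₂ = P₁·(V₁/V₂)^γ = 5212 kPa.
Isochoric, so P/T is constant: V₃ = V₂; P₃ = P₂·(T₃/T₂) = 2740 kPa.
T constant ⇒ Boyle's law P V = const: T₄ = T₃; P₄ = P₃·(V₃/V₄) = 5896 kPa.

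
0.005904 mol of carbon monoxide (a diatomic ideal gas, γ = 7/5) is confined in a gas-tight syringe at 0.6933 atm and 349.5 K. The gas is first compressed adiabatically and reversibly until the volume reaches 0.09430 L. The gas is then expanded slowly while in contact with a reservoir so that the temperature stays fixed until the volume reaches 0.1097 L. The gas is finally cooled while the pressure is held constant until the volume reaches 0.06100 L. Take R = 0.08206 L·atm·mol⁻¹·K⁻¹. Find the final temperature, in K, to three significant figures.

From PV = nRT: V₁ = nRT₁/P₁ = 0.2442 L.
Reversible adiabatic, γ = 7/5: T₂ = T₁·(V₁/V₂)^(γ−1) = 511.4 K; P₂ = P₁·(V₁/V₂)^γ = 2.627 atm.
Isothermal, so P V is constant: T₃ = T₂; P₃ = P₂·(V₂/V₃) = 2.259 atm.
P constant ⇒ V ∝ T: P₄ = P₃; T₄ = T₃·(V₄/V₃) = 284.4 K.

T₄ ≈ 284 K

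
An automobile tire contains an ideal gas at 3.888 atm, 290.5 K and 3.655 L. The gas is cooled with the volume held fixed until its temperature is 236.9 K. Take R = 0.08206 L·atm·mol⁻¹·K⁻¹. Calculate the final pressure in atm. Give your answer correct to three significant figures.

V constant ⇒ P ∝ T: V₂ = V₁; P₂ = P₁·(T₂/T₁) = 3.171 atm.

P₂ ≈ 3.17 atm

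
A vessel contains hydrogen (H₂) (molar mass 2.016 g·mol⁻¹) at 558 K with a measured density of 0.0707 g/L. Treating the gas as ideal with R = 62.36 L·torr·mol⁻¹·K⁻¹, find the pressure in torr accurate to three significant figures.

P ≈ 1.22e+03 torr

ρ = PM/(RT) ⇒ P = ρRT/M = (0.0707 × 62.36 × 558.0) / 2.016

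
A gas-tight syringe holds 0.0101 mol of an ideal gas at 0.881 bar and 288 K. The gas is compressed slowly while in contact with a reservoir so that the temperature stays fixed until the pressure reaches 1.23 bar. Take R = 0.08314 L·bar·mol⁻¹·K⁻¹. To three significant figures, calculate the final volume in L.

From PV = nRT: V₁ = nRT₁/P₁ = 0.2745 L.
Isothermal, so P V is constant: T₂ = T₁; V₂ = V₁·(P₁/P₂) = 0.1966 L.

V₂ ≈ 0.197 L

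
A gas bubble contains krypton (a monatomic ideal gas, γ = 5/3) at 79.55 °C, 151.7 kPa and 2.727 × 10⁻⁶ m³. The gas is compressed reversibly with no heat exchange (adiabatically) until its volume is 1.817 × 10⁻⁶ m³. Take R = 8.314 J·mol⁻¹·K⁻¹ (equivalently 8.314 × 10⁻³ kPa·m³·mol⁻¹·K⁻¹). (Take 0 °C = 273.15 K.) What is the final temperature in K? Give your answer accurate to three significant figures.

T₂ ≈ 462 K

Convert: T₁ = 352.7 K.
Reversible adiabatic, γ = 5/3: T₂ = T₁·(V₁/V₂)^(γ−1) = 462.3 K; P₂ = P₁·(V₁/V₂)^γ = 298.4 kPa.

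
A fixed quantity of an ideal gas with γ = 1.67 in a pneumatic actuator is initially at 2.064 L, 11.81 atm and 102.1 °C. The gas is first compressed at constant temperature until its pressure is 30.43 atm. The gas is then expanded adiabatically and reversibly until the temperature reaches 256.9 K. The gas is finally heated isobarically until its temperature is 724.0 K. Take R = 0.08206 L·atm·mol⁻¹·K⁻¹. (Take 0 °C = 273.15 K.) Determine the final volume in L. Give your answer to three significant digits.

Convert: T₁ = 375.2 K.
T constant ⇒ Boyle's law P V = const: T₂ = T₁; V₂ = V₁·(P₁/P₂) = 0.8010 L.
Adiabatic (γ = 1.67), T V^(γ−1) and P V^γ constant: P₃ = P₂·(T₃/T₂)^(γ/(γ−1)) = 11.83 atm; V₃ = V₂·(T₂/T₃)^(1/(γ−1)) = 1.410 L.
P constant ⇒ V ∝ T: P₄ = P₃; V₄ = V₃·(T₄/T₃) = 3.974 L.

V₄ ≈ 3.97 L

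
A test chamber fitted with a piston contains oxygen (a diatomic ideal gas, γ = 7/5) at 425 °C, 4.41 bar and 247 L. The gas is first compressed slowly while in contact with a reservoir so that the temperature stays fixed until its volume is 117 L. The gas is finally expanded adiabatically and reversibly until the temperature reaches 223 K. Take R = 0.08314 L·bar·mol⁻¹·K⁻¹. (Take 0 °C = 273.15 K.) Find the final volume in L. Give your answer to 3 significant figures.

Convert: T₁ = 698.1 K.
Isothermal, so P V is constant: T₂ = T₁; P₂ = P₁·(V₁/V₂) = 9.310 bar.
Reversible adiabatic, γ = 7/5: P₃ = P₂·(T₃/T₂)^(γ/(γ−1)) = 0.1715 bar; V₃ = V₂·(T₂/T₃)^(1/(γ−1)) = 2029 L.

V₃ ≈ 2.03e+03 L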